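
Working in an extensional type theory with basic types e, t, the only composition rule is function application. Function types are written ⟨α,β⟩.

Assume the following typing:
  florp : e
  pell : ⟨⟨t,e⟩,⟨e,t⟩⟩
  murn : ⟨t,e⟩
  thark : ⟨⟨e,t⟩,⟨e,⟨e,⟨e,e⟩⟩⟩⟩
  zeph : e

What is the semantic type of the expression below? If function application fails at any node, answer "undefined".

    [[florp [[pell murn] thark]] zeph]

⟨e,e⟩

[pell murn]: functor pell : ⟨⟨t,e⟩,⟨e,t⟩⟩, argument murn : ⟨t,e⟩; result ⟨e,t⟩.
[[pell murn] thark]: functor thark : ⟨⟨e,t⟩,⟨e,⟨e,⟨e,e⟩⟩⟩⟩, argument [pell murn] : ⟨e,t⟩; result ⟨e,⟨e,⟨e,e⟩⟩⟩.
[florp [[pell murn] thark]]: functor [[pell murn] thark] : ⟨e,⟨e,⟨e,e⟩⟩⟩, argument florp : e; result ⟨e,⟨e,e⟩⟩.
[[florp [[pell murn] thark]] zeph]: functor [florp [[pell murn] thark]] : ⟨e,⟨e,e⟩⟩, argument zeph : e; result ⟨e,e⟩.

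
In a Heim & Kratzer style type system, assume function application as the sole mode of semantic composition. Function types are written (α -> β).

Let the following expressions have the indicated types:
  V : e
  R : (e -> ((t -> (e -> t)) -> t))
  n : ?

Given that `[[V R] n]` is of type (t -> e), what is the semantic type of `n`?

(((t -> (e -> t)) -> t) -> (t -> e))

[[V R] n] is required to be (t -> e). [V R] : ((t -> (e -> t)) -> t) cannot yield (t -> e) as functor, so n : (((t -> (e -> t)) -> t) -> (t -> e)).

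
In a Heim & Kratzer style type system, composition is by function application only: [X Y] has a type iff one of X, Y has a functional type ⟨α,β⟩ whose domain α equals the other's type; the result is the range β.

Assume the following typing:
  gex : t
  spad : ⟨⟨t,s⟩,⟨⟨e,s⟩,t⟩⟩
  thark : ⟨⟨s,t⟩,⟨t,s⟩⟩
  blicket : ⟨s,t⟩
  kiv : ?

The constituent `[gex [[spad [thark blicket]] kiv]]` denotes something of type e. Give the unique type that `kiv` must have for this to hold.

⟨⟨⟨e,s⟩,t⟩,⟨t,e⟩⟩

For [gex [[spad [thark blicket]] kiv]] to have type e with gex of type t, [[spad [thark blicket]] kiv] must be the function: [[spad [thark blicket]] kiv] : ⟨t,e⟩.
For [[spad [thark blicket]] kiv] to have type ⟨t,e⟩ with [spad [thark blicket]] of type ⟨⟨e,s⟩,t⟩, kiv must be the function: kiv : ⟨⟨⟨e,s⟩,t⟩,⟨t,e⟩⟩.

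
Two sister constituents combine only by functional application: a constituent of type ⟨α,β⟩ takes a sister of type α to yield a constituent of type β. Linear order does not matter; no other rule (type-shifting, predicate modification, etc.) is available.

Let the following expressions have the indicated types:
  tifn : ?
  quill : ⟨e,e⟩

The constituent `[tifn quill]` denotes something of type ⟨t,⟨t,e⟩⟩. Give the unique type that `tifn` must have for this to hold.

[tifn quill] is required to be ⟨t,⟨t,e⟩⟩. quill : ⟨e,e⟩ cannot yield ⟨t,⟨t,e⟩⟩ as functor, so tifn : ⟨⟨e,e⟩,⟨t,⟨t,e⟩⟩⟩.

⟨⟨e,e⟩,⟨t,⟨t,e⟩⟩⟩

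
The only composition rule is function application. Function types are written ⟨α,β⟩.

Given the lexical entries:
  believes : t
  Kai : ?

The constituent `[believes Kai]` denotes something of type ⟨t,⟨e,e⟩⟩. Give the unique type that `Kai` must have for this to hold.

⟨t,⟨t,⟨e,e⟩⟩⟩

For [believes Kai] to have type ⟨t,⟨e,e⟩⟩ with believes of type t, Kai must be the function: Kai : ⟨t,⟨t,⟨e,e⟩⟩⟩.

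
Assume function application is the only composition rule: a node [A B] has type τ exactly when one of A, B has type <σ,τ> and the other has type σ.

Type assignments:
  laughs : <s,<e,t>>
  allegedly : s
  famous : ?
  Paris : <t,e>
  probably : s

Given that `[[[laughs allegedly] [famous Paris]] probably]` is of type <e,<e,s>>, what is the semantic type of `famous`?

<<t,e>,<<e,t>,<s,<e,<e,s>>>>>

At [[[laughs allegedly] [famous Paris]] probably] (required: <e,<e,s>>): probably is s, which is not a function with range <e,<e,s>>; hence [[laughs allegedly] [famous Paris]] is the functor — type <s,<e,<e,s>>>.
At [[laughs allegedly] [famous Paris]] (required: <s,<e,<e,s>>>): [laughs allegedly] is <e,t>, which is not a function with range <s,<e,<e,s>>>; hence [famous Paris] is the functor — type <<e,t>,<s,<e,<e,s>>>>.
At [famous Paris] (required: <<e,t>,<s,<e,<e,s>>>>): Paris is <t,e>, which is not a function with range <<e,t>,<s,<e,<e,s>>>>; hence famous is the functor — type <<t,e>,<<e,t>,<s,<e,<e,s>>>>>.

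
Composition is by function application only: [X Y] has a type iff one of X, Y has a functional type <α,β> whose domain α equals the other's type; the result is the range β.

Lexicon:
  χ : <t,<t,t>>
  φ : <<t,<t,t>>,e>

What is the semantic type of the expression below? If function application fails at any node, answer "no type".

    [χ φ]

At [χ φ], φ : <<t,<t,t>>,e> takes χ : <t,<t,t>>, giving e.

e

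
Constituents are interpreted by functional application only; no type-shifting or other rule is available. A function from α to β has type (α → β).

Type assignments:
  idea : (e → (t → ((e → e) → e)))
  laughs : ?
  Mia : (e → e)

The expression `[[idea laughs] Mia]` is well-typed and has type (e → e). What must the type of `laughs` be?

((e → (t → ((e → e) → e))) → ((e → e) → (e → e)))

[[idea laughs] Mia] is required to be (e → e). Mia : (e → e) cannot yield (e → e) as functor, so [idea laughs] : ((e → e) → (e → e)).
[idea laughs] is required to be ((e → e) → (e → e)). idea : (e → (t → ((e → e) → e))) cannot yield ((e → e) → (e → e)) as functor, so laughs : ((e → (t → ((e → e) → e))) → ((e → e) → (e → e))).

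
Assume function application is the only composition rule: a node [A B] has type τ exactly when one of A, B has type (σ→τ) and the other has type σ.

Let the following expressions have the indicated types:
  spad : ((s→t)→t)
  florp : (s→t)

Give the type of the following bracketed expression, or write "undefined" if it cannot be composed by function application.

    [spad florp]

t

[spad florp]: ((s→t)→t) applied to (s→t) yields t.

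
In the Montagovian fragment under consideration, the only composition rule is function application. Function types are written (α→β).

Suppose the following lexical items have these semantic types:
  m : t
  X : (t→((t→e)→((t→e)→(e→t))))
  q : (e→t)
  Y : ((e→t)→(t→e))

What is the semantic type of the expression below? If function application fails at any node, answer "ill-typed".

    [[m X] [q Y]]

[m X]: X is (t→((t→e)→((t→e)→(e→t)))), m is t; result ((t→e)→((t→e)→(e→t))).
[q Y]: Y is ((e→t)→(t→e)), q is (e→t); result (t→e).
[[m X] [q Y]]: [m X] is ((t→e)→((t→e)→(e→t))), [q Y] is (t→e); result ((t→e)→(e→t)).

((t→e)→(e→t))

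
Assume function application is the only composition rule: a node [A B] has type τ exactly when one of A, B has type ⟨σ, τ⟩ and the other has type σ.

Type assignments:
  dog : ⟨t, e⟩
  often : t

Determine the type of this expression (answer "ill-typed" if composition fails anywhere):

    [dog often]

e

[dog often]: ⟨t, e⟩ applied to t yields e.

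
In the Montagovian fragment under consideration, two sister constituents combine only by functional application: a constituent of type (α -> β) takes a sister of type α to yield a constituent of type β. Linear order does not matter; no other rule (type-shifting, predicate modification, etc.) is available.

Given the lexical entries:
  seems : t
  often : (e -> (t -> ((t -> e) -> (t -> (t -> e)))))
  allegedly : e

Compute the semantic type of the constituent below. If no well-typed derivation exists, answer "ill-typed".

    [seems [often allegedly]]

((t -> e) -> (t -> (t -> e)))

[often allegedly]: (e -> (t -> ((t -> e) -> (t -> (t -> e))))) applied to e yields (t -> ((t -> e) -> (t -> (t -> e)))).
[seems [often allegedly]]: (t -> ((t -> e) -> (t -> (t -> e)))) applied to t yields ((t -> e) -> (t -> (t -> e))).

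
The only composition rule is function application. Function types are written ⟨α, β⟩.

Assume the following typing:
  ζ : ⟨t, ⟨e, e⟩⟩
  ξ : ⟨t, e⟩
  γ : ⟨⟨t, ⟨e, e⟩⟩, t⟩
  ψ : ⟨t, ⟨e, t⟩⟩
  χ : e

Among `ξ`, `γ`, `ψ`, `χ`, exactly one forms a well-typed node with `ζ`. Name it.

ξ : ⟨t, e⟩ — does not combine with ζ.
γ — combines: γ : ⟨⟨t, ⟨e, e⟩⟩, t⟩ takes ζ : ⟨t, ⟨e, e⟩⟩ as argument, giving t.
ψ : ⟨t, ⟨e, t⟩⟩ — does not combine with ζ.
χ : e — does not combine with ζ.

γ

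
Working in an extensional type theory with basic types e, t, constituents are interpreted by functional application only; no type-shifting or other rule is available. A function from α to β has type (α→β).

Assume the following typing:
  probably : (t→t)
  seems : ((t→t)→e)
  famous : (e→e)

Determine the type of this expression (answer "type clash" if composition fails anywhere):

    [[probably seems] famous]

[probably seems]: seems is ((t→t)→e), probably is (t→t); result e.
[[probably seems] famous]: famous is (e→e), [probably seems] is e; result e.

e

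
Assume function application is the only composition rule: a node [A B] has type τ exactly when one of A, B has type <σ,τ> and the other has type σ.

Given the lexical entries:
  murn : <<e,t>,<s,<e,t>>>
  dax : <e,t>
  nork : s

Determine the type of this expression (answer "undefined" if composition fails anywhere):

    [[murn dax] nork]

<e,t>

[murn dax]: murn is <<e,t>,<s,<e,t>>>, dax is <e,t>; result <s,<e,t>>.
[[murn dax] nork]: [murn dax] is <s,<e,t>>, nork is s; result <e,t>.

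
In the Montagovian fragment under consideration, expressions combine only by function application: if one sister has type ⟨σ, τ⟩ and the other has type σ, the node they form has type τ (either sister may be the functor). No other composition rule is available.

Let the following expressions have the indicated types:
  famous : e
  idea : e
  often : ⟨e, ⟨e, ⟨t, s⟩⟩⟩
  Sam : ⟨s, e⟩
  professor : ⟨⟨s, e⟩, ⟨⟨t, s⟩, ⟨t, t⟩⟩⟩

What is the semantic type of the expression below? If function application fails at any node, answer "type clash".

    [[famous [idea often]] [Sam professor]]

[idea often]: ⟨e, ⟨e, ⟨t, s⟩⟩⟩ applied to e yields ⟨e, ⟨t, s⟩⟩.
[famous [idea often]]: ⟨e, ⟨t, s⟩⟩ applied to e yields ⟨t, s⟩.
[Sam professor]: ⟨⟨s, e⟩, ⟨⟨t, s⟩, ⟨t, t⟩⟩⟩ applied to ⟨s, e⟩ yields ⟨⟨t, s⟩, ⟨t, t⟩⟩.
[[famous [idea often]] [Sam professor]]: ⟨⟨t, s⟩, ⟨t, t⟩⟩ applied to ⟨t, s⟩ yields ⟨t, t⟩.

⟨t, t⟩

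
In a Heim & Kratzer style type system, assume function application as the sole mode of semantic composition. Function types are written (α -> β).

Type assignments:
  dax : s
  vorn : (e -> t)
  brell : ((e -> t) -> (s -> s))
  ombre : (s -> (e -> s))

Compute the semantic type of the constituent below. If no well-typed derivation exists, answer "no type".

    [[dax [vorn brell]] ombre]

(e -> s)

[vorn brell] — brell of type ((e -> t) -> (s -> s)) combines with vorn of type (e -> t): type (s -> s).
[dax [vorn brell]] — [vorn brell] of type (s -> s) combines with dax of type s: type s.
[[dax [vorn brell]] ombre] — ombre of type (s -> (e -> s)) combines with [dax [vorn brell]] of type s: type (e -> s).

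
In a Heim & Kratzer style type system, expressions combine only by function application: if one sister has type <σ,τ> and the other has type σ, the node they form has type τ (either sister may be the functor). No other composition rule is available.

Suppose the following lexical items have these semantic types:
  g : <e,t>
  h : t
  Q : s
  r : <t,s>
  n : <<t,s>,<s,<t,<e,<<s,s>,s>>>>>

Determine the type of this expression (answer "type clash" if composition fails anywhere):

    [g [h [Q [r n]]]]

[r n]: n is <<t,s>,<s,<t,<e,<<s,s>,s>>>>>, r is <t,s>; result <s,<t,<e,<<s,s>,s>>>>.
[Q [r n]]: [r n] is <s,<t,<e,<<s,s>,s>>>>, Q is s; result <t,<e,<<s,s>,s>>>.
[h [Q [r n]]]: [Q [r n]] is <t,<e,<<s,s>,s>>>, h is t; result <e,<<s,s>,s>>.
At [g [h [Q [r n]]]]: neither <e,t> nor <e,<<s,s>,s>> can take the other as argument; the node is ill-typed.

type clash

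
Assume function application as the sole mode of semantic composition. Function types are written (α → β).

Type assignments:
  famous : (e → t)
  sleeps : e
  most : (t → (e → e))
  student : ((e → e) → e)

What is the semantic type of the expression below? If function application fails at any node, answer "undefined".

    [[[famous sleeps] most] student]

[famous sleeps] — famous of type (e → t) combines with sleeps of type e: type t.
[[famous sleeps] most] — most of type (t → (e → e)) combines with [famous sleeps] of type t: type (e → e).
[[[famous sleeps] most] student] — student of type ((e → e) → e) combines with [[famous sleeps] most] of type (e → e): type e.

e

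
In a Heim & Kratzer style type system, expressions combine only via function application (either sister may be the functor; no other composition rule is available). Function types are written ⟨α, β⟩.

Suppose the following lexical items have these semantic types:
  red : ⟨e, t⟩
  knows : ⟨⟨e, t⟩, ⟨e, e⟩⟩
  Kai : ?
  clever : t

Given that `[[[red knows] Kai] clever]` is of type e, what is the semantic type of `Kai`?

⟨⟨e, e⟩, ⟨t, e⟩⟩

[[[red knows] Kai] clever] is required to be e. clever : t cannot yield e as functor, so [[red knows] Kai] : ⟨t, e⟩.
[[red knows] Kai] is required to be ⟨t, e⟩. [red knows] : ⟨e, e⟩ cannot yield ⟨t, e⟩ as functor, so Kai : ⟨⟨e, e⟩, ⟨t, e⟩⟩.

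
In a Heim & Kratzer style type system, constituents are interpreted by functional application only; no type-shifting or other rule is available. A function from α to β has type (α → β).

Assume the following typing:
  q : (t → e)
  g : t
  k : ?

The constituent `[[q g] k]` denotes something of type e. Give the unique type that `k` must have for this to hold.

(e → e)

[[q g] k] must have type e. The sister [q g] has type e; that is not a function onto e, so k must be the functor, of type (e → e).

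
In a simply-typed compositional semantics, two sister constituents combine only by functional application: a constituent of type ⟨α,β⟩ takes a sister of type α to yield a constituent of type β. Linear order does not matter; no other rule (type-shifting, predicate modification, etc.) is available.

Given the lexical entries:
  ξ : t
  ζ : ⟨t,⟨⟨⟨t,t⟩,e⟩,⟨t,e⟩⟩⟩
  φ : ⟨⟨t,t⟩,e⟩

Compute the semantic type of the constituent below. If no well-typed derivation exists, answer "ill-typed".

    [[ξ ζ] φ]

[ξ ζ]: functor ζ : ⟨t,⟨⟨⟨t,t⟩,e⟩,⟨t,e⟩⟩⟩, argument ξ : t; result ⟨⟨⟨t,t⟩,e⟩,⟨t,e⟩⟩.
[[ξ ζ] φ]: functor [ξ ζ] : ⟨⟨⟨t,t⟩,e⟩,⟨t,e⟩⟩, argument φ : ⟨⟨t,t⟩,e⟩; result ⟨t,e⟩.

⟨t,e⟩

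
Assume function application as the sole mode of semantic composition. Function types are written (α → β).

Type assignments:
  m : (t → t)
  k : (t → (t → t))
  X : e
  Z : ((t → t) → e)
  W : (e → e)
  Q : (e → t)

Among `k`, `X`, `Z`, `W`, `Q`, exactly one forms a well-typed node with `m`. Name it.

k : (t → (t → t)) — neither side's domain matches the other.
X : e — neither side's domain matches the other.
Z — combines: Z : ((t → t) → e) takes m : (t → t) as argument, giving e.
W : (e → e) — neither side's domain matches the other.
Q : (e → t) — neither side's domain matches the other.

Z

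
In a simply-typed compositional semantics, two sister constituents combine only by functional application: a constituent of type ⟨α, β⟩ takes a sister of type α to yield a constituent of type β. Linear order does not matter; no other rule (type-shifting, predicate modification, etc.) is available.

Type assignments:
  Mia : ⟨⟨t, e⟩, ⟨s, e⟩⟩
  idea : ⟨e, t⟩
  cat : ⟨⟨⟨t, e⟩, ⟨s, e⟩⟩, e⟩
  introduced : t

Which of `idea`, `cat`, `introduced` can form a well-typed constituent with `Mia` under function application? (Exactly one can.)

idea : ⟨e, t⟩ — Mia needs ⟨t, e⟩; idea needs e; neither fits.
cat — combines: cat : ⟨⟨⟨t, e⟩, ⟨s, e⟩⟩, e⟩ takes Mia : ⟨⟨t, e⟩, ⟨s, e⟩⟩ as argument, giving e.
introduced : t — Mia needs ⟨t, e⟩; introduced needs nothing (atomic); neither fits.

cat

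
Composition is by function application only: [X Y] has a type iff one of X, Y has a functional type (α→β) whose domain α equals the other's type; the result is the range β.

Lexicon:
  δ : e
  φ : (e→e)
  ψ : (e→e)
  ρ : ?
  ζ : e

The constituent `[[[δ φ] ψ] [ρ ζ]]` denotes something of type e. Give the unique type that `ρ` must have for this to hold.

(e→(e→e))

[[[δ φ] ψ] [ρ ζ]] must have type e. The sister [[δ φ] ψ] has type e; that is not a function onto e, so [ρ ζ] must be the functor, of type (e→e).
[ρ ζ] must have type (e→e). The sister ζ has type e; that is not a function onto (e→e), so ρ must be the functor, of type (e→(e→e)).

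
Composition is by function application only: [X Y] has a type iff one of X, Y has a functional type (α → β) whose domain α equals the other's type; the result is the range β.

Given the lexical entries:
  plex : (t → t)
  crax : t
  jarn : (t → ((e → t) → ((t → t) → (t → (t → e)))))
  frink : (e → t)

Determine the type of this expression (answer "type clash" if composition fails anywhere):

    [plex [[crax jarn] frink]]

[crax jarn]: jarn is (t → ((e → t) → ((t → t) → (t → (t → e))))), crax is t; result ((e → t) → ((t → t) → (t → (t → e)))).
[[crax jarn] frink]: [crax jarn] is ((e → t) → ((t → t) → (t → (t → e)))), frink is (e → t); result ((t → t) → (t → (t → e))).
[plex [[crax jarn] frink]]: [[crax jarn] frink] is ((t → t) → (t → (t → e))), plex is (t → t); result (t → (t → e)).

(t → (t → e))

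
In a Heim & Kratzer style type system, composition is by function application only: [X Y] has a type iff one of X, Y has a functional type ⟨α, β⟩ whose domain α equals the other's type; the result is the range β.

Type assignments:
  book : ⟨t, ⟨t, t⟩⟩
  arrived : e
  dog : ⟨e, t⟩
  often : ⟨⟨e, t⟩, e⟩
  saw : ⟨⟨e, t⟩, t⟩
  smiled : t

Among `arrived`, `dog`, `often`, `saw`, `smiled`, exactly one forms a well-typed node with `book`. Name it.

arrived : e — does not combine with book.
dog : ⟨e, t⟩ — does not combine with book.
often : ⟨⟨e, t⟩, e⟩ — does not combine with book.
saw : ⟨⟨e, t⟩, t⟩ — does not combine with book.
smiled — combines: book : ⟨t, ⟨t, t⟩⟩ takes smiled : t as argument, giving ⟨t, t⟩.

smiled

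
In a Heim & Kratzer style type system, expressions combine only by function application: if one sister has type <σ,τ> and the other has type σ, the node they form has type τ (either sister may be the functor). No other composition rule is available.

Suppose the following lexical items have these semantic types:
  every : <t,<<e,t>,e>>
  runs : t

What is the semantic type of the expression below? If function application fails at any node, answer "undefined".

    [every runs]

<<e,t>,e>

[every runs]: functor every : <t,<<e,t>,e>>, argument runs : t; result <<e,t>,e>.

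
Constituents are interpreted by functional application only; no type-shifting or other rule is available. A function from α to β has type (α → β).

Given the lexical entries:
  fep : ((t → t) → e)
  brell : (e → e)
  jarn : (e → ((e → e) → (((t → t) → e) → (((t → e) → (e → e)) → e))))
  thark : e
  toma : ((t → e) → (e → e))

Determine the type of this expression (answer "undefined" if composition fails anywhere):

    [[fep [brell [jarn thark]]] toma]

[jarn thark]: functor jarn : (e → ((e → e) → (((t → t) → e) → (((t → e) → (e → e)) → e)))), argument thark : e; result ((e → e) → (((t → t) → e) → (((t → e) → (e → e)) → e))).
[brell [jarn thark]]: functor [jarn thark] : ((e → e) → (((t → t) → e) → (((t → e) → (e → e)) → e))), argument brell : (e → e); result (((t → t) → e) → (((t → e) → (e → e)) → e)).
[fep [brell [jarn thark]]]: functor [brell [jarn thark]] : (((t → t) → e) → (((t → e) → (e → e)) → e)), argument fep : ((t → t) → e); result (((t → e) → (e → e)) → e).
[[fep [brell [jarn thark]]] toma]: functor [fep [brell [jarn thark]]] : (((t → e) → (e → e)) → e), argument toma : ((t → e) → (e → e)); result e.

e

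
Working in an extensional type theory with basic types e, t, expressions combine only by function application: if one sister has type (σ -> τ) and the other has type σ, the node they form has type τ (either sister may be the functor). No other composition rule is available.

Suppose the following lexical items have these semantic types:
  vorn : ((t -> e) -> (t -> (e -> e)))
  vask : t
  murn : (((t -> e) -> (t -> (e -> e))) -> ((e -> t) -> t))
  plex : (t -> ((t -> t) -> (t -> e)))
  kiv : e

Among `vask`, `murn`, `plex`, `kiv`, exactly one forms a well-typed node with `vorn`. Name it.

vask : t — no; vorn wants (t -> e), and vask wants nothing (atomic).
murn — combines: murn : (((t -> e) -> (t -> (e -> e))) -> ((e -> t) -> t)) takes vorn : ((t -> e) -> (t -> (e -> e))) as argument, giving ((e -> t) -> t).
plex : (t -> ((t -> t) -> (t -> e))) — no; vorn wants (t -> e), and plex wants t.
kiv : e — no; vorn wants (t -> e), and kiv wants nothing (atomic).

murn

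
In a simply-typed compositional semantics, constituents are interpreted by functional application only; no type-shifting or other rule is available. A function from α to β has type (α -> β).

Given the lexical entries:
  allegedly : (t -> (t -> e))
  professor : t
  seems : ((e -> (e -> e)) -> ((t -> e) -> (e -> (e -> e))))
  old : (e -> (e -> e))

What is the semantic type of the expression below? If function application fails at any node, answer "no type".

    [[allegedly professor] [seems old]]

At [allegedly professor], allegedly : (t -> (t -> e)) takes professor : t, giving (t -> e).
At [seems old], seems : ((e -> (e -> e)) -> ((t -> e) -> (e -> (e -> e)))) takes old : (e -> (e -> e)), giving ((t -> e) -> (e -> (e -> e))).
At [[allegedly professor] [seems old]], [seems old] : ((t -> e) -> (e -> (e -> e))) takes [allegedly professor] : (t -> e), giving (e -> (e -> e)).

(e -> (e -> e))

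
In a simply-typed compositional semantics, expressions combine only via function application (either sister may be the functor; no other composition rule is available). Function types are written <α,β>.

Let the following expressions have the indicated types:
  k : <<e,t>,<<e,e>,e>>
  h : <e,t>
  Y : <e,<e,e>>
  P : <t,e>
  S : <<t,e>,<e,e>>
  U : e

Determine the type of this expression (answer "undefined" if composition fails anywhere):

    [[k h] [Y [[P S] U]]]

e

[k h]: functor k : <<e,t>,<<e,e>,e>>, argument h : <e,t>; result <<e,e>,e>.
[P S]: functor S : <<t,e>,<e,e>>, argument P : <t,e>; result <e,e>.
[[P S] U]: functor [P S] : <e,e>, argument U : e; result e.
[Y [[P S] U]]: functor Y : <e,<e,e>>, argument [[P S] U] : e; result <e,e>.
[[k h] [Y [[P S] U]]]: functor [k h] : <<e,e>,e>, argument [Y [[P S] U]] : <e,e>; result e.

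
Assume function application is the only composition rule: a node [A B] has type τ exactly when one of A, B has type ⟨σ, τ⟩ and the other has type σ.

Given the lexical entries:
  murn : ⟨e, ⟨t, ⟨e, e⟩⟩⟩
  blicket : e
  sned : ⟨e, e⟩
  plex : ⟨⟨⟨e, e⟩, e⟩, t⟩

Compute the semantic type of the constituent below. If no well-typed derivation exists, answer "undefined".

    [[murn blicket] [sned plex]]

[murn blicket]: functor murn : ⟨e, ⟨t, ⟨e, e⟩⟩⟩, argument blicket : e; result ⟨t, ⟨e, e⟩⟩.
[sned plex]: ⟨e, e⟩ and ⟨⟨⟨e, e⟩, e⟩, t⟩ cannot combine by function application — type clash.

undefined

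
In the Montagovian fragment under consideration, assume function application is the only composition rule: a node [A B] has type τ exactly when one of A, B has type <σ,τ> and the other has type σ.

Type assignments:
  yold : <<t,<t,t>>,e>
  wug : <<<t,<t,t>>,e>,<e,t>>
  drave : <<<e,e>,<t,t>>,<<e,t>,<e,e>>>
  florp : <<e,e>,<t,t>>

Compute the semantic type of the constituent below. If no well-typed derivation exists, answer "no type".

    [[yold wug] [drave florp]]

[yold wug] — wug of type <<<t,<t,t>>,e>,<e,t>> combines with yold of type <<t,<t,t>>,e>: type <e,t>.
[drave florp] — drave of type <<<e,e>,<t,t>>,<<e,t>,<e,e>>> combines with florp of type <<e,e>,<t,t>>: type <<e,t>,<e,e>>.
[[yold wug] [drave florp]] — [drave florp] of type <<e,t>,<e,e>> combines with [yold wug] of type <e,t>: type <e,e>.

<e,e>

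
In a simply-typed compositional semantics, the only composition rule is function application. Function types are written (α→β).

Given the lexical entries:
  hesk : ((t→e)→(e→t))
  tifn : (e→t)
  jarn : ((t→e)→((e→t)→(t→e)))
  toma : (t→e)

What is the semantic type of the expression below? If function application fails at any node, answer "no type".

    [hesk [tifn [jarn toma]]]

[jarn toma]: functor jarn : ((t→e)→((e→t)→(t→e))), argument toma : (t→e); result ((e→t)→(t→e)).
[tifn [jarn toma]]: functor [jarn toma] : ((e→t)→(t→e)), argument tifn : (e→t); result (t→e).
[hesk [tifn [jarn toma]]]: functor hesk : ((t→e)→(e→t)), argument [tifn [jarn toma]] : (t→e); result (e→t).

(e→t)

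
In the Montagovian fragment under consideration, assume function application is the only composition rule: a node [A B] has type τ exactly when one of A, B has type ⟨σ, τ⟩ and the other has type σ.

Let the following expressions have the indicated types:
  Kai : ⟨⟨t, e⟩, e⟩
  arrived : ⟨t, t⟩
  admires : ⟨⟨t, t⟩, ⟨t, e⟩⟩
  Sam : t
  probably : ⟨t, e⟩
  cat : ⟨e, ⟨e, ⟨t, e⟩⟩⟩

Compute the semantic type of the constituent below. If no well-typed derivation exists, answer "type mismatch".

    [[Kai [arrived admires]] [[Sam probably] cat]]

At [arrived admires], admires : ⟨⟨t, t⟩, ⟨t, e⟩⟩ takes arrived : ⟨t, t⟩, giving ⟨t, e⟩.
At [Kai [arrived admires]], Kai : ⟨⟨t, e⟩, e⟩ takes [arrived admires] : ⟨t, e⟩, giving e.
At [Sam probably], probably : ⟨t, e⟩ takes Sam : t, giving e.
At [[Sam probably] cat], cat : ⟨e, ⟨e, ⟨t, e⟩⟩⟩ takes [Sam probably] : e, giving ⟨e, ⟨t, e⟩⟩.
At [[Kai [arrived admires]] [[Sam probably] cat]], [[Sam probably] cat] : ⟨e, ⟨t, e⟩⟩ takes [Kai [arrived admires]] : e, giving ⟨t, e⟩.

⟨t, e⟩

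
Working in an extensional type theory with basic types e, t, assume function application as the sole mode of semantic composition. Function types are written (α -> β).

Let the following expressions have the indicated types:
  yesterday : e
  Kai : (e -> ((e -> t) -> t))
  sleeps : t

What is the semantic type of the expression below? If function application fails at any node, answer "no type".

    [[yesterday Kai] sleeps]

[yesterday Kai] — Kai of type (e -> ((e -> t) -> t)) combines with yesterday of type e: type ((e -> t) -> t).
[[yesterday Kai] sleeps]: ((e -> t) -> t) with t — neither is a function whose domain matches the other; composition fails here.

no type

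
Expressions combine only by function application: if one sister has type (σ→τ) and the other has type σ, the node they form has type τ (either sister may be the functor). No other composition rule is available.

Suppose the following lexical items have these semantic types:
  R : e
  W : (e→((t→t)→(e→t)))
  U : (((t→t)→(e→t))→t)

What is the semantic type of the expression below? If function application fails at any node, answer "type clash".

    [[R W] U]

[R W]: functor W : (e→((t→t)→(e→t))), argument R : e; result ((t→t)→(e→t)).
[[R W] U]: functor U : (((t→t)→(e→t))→t), argument [R W] : ((t→t)→(e→t)); result t.

t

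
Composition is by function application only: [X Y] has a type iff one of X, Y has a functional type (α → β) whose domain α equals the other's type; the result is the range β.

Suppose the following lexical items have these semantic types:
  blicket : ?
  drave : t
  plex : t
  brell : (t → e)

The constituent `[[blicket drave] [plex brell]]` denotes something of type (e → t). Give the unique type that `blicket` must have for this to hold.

(t → (e → (e → t)))

At [[blicket drave] [plex brell]] (required: (e → t)): [plex brell] is e, which is not a function with range (e → t); hence [blicket drave] is the functor — type (e → (e → t)).
At [blicket drave] (required: (e → (e → t))): drave is t, which is not a function with range (e → (e → t)); hence blicket is the functor — type (t → (e → (e → t))).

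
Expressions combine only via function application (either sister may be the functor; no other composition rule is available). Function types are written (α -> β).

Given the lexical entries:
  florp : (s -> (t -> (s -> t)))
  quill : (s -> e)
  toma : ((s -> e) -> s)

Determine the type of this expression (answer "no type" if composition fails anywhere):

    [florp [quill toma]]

(t -> (s -> t))

[quill toma]: ((s -> e) -> s) applied to (s -> e) yields s.
[florp [quill toma]]: (s -> (t -> (s -> t))) applied to s yields (t -> (s -> t)).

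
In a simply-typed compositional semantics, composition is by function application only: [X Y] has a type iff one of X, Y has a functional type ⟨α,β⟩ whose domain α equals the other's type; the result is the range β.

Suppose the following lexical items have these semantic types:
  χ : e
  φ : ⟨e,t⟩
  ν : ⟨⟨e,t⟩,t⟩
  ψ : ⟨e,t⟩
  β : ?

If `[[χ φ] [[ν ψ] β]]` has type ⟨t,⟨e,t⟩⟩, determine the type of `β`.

⟨t,⟨t,⟨t,⟨e,t⟩⟩⟩⟩

For [[χ φ] [[ν ψ] β]] to have type ⟨t,⟨e,t⟩⟩ with [χ φ] of type t, [[ν ψ] β] must be the function: [[ν ψ] β] : ⟨t,⟨t,⟨e,t⟩⟩⟩.
For [[ν ψ] β] to have type ⟨t,⟨t,⟨e,t⟩⟩⟩ with [ν ψ] of type t, β must be the function: β : ⟨t,⟨t,⟨t,⟨e,t⟩⟩⟩⟩.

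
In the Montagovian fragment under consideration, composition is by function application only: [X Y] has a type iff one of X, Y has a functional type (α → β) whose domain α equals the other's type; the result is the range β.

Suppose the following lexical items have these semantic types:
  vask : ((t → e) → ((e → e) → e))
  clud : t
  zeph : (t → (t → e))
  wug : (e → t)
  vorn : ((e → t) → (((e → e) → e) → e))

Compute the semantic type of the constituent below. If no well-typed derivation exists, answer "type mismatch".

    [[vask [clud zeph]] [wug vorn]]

At [clud zeph], zeph : (t → (t → e)) takes clud : t, giving (t → e).
At [vask [clud zeph]], vask : ((t → e) → ((e → e) → e)) takes [clud zeph] : (t → e), giving ((e → e) → e).
At [wug vorn], vorn : ((e → t) → (((e → e) → e) → e)) takes wug : (e → t), giving (((e → e) → e) → e).
At [[vask [clud zeph]] [wug vorn]], [wug vorn] : (((e → e) → e) → e) takes [vask [clud zeph]] : ((e → e) → e), giving e.

e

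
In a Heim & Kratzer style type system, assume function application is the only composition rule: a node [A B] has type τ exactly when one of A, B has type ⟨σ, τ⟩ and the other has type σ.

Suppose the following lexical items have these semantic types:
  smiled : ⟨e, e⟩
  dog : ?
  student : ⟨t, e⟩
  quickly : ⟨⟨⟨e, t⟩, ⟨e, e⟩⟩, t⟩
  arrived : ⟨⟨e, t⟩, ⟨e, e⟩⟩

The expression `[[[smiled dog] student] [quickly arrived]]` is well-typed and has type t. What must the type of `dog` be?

⟨⟨e, e⟩, ⟨⟨t, e⟩, ⟨t, t⟩⟩⟩

At [[[smiled dog] student] [quickly arrived]] (required: t): [quickly arrived] is t, which is not a function with range t; hence [[smiled dog] student] is the functor — type ⟨t, t⟩.
At [[smiled dog] student] (required: ⟨t, t⟩): student is ⟨t, e⟩, which is not a function with range ⟨t, t⟩; hence [smiled dog] is the functor — type ⟨⟨t, e⟩, ⟨t, t⟩⟩.
At [smiled dog] (required: ⟨⟨t, e⟩, ⟨t, t⟩⟩): smiled is ⟨e, e⟩, which is not a function with range ⟨⟨t, e⟩, ⟨t, t⟩⟩; hence dog is the functor — type ⟨⟨e, e⟩, ⟨⟨t, e⟩, ⟨t, t⟩⟩⟩.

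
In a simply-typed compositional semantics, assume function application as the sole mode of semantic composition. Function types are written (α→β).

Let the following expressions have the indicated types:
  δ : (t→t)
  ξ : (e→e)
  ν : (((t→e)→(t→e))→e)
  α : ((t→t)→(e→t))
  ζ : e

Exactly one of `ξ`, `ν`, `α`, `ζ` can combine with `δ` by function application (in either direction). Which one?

α

ξ : (e→e) — neither side's domain matches the other.
ν : (((t→e)→(t→e))→e) — neither side's domain matches the other.
α — combines: α : ((t→t)→(e→t)) takes δ : (t→t) as argument, giving (e→t).
ζ : e — neither side's domain matches the other.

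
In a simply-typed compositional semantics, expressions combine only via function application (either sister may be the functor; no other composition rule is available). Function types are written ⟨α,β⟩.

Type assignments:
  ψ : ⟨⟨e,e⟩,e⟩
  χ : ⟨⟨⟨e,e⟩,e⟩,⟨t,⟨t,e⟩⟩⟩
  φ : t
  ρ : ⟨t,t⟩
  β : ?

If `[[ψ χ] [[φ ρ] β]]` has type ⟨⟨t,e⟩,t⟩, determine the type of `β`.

⟨t,⟨⟨t,⟨t,e⟩⟩,⟨⟨t,e⟩,t⟩⟩⟩

[[ψ χ] [[φ ρ] β]] must have type ⟨⟨t,e⟩,t⟩. The sister [ψ χ] has type ⟨t,⟨t,e⟩⟩; that is not a function onto ⟨⟨t,e⟩,t⟩, so [[φ ρ] β] must be the functor, of type ⟨⟨t,⟨t,e⟩⟩,⟨⟨t,e⟩,t⟩⟩.
[[φ ρ] β] must have type ⟨⟨t,⟨t,e⟩⟩,⟨⟨t,e⟩,t⟩⟩. The sister [φ ρ] has type t; that is not a function onto ⟨⟨t,⟨t,e⟩⟩,⟨⟨t,e⟩,t⟩⟩, so β must be the functor, of type ⟨t,⟨⟨t,⟨t,e⟩⟩,⟨⟨t,e⟩,t⟩⟩⟩.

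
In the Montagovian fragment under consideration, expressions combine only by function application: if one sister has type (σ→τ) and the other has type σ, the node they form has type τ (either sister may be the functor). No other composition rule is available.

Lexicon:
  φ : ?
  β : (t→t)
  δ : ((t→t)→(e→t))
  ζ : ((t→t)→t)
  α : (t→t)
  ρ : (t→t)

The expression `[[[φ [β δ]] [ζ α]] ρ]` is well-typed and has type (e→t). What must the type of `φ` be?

((e→t)→(t→((t→t)→(e→t))))

[[[φ [β δ]] [ζ α]] ρ] is required to be (e→t). ρ : (t→t) cannot yield (e→t) as functor, so [[φ [β δ]] [ζ α]] : ((t→t)→(e→t)).
[[φ [β δ]] [ζ α]] is required to be ((t→t)→(e→t)). [ζ α] : t cannot yield ((t→t)→(e→t)) as functor, so [φ [β δ]] : (t→((t→t)→(e→t))).
[φ [β δ]] is required to be (t→((t→t)→(e→t))). [β δ] : (e→t) cannot yield (t→((t→t)→(e→t))) as functor, so φ : ((e→t)→(t→((t→t)→(e→t)))).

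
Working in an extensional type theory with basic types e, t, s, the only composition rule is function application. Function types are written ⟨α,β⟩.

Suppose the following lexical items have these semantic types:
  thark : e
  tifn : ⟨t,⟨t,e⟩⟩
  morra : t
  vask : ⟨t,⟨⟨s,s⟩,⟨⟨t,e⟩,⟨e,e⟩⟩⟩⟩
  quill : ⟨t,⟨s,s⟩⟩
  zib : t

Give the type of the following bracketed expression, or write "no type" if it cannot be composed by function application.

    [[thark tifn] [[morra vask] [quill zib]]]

[thark tifn]: e and ⟨t,⟨t,e⟩⟩ cannot combine by function application — type clash.

no type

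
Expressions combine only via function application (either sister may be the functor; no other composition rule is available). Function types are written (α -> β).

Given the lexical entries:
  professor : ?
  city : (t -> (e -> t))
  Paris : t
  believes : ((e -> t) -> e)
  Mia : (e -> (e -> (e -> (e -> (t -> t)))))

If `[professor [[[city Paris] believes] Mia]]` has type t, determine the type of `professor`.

((e -> (e -> (e -> (t -> t)))) -> t)

[professor [[[city Paris] believes] Mia]] is required to be t. [[[city Paris] believes] Mia] : (e -> (e -> (e -> (t -> t)))) cannot yield t as functor, so professor : ((e -> (e -> (e -> (t -> t)))) -> t).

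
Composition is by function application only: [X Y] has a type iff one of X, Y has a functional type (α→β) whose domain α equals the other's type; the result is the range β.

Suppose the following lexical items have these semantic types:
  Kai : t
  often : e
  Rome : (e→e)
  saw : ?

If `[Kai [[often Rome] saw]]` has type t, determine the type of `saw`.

[Kai [[often Rome] saw]] must have type t. The sister Kai has type t; that is not a function onto t, so [[often Rome] saw] must be the functor, of type (t→t).
[[often Rome] saw] must have type (t→t). The sister [often Rome] has type e; that is not a function onto (t→t), so saw must be the functor, of type (e→(t→t)).

(e→(t→t))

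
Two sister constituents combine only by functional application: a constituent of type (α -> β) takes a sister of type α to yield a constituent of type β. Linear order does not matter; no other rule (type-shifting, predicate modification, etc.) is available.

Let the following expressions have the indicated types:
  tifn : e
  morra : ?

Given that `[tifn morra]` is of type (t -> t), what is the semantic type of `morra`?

[tifn morra] must have type (t -> t). The sister tifn has type e; that is not a function onto (t -> t), so morra must be the functor, of type (e -> (t -> t)).

(e -> (t -> t))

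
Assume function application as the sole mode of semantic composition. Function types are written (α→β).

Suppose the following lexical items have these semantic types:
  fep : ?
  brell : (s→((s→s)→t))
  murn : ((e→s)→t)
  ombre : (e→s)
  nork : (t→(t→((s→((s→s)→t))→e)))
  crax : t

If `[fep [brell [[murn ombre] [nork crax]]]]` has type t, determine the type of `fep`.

[fep [brell [[murn ombre] [nork crax]]]] must have type t. The sister [brell [[murn ombre] [nork crax]]] has type e; that is not a function onto t, so fep must be the functor, of type (e→t).

(e→t)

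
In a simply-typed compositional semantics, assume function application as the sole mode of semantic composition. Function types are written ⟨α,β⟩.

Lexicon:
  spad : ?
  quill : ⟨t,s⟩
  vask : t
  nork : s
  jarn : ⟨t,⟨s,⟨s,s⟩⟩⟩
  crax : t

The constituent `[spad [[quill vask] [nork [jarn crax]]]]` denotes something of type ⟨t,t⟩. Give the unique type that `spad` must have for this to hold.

At [spad [[quill vask] [nork [jarn crax]]]] (required: ⟨t,t⟩): [[quill vask] [nork [jarn crax]]] is s, which is not a function with range ⟨t,t⟩; hence spad is the functor — type ⟨s,⟨t,t⟩⟩.

⟨s,⟨t,t⟩⟩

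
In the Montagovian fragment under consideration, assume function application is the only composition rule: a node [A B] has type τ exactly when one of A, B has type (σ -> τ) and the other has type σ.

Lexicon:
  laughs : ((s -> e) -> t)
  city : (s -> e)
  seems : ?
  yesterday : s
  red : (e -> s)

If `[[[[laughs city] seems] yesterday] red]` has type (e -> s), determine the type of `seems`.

(t -> (s -> ((e -> s) -> (e -> s))))

[[[[laughs city] seems] yesterday] red] must have type (e -> s). The sister red has type (e -> s); that is not a function onto (e -> s), so [[[laughs city] seems] yesterday] must be the functor, of type ((e -> s) -> (e -> s)).
[[[laughs city] seems] yesterday] must have type ((e -> s) -> (e -> s)). The sister yesterday has type s; that is not a function onto ((e -> s) -> (e -> s)), so [[laughs city] seems] must be the functor, of type (s -> ((e -> s) -> (e -> s))).
[[laughs city] seems] must have type (s -> ((e -> s) -> (e -> s))). The sister [laughs city] has type t; that is not a function onto (s -> ((e -> s) -> (e -> s))), so seems must be the functor, of type (t -> (s -> ((e -> s) -> (e -> s)))).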